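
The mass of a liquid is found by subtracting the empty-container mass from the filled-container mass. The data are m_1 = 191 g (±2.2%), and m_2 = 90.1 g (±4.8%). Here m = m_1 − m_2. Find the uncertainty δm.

For a sum/difference, combine absolute errors in quadrature:
  (δm_1)² = 17.7;  (δm_2)² = 18.7
δm = √(36.4) = 6.03 g

6.03 g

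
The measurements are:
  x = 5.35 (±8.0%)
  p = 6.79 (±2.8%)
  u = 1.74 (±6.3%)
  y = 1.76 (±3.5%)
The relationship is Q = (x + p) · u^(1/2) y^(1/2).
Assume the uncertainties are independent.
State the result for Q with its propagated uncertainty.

21.2 ± 1.12

Let w = x + p = 12.1. δw = √(δx² + δp²) = √(0.183 + 0.0361) = 0.468, so δw/w = 0.0386.
Q is then a monomial in w, u, y:
δQ/Q = √((δw/w)² + (½·δu/u)² + (½·δy/y)²) = √(0.00149 + 0.000992 + 0.000306) = 0.0528
Q = 21.2, so δQ = 0.0528 × 21.2 = 1.12.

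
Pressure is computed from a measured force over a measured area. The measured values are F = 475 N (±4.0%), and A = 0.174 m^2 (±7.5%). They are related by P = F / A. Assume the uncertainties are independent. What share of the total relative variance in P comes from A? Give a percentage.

(δP/P)² = (1·δF/F)² + (-1·δA/A)²
  F term: (1×0.0400)² = 0.00160
  A term: (-1×0.0750)² = 0.00562
Total = 0.00722. Share from A = 0.00562/0.00722 = 0.779.

77.9%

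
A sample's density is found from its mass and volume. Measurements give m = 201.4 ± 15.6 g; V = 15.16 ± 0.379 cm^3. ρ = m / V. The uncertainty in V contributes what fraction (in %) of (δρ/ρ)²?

(δρ/ρ)² = (1·δm/m)² + (-1·δV/V)²
  m term: (1×0.0775)² = 0.00600
  V term: (-1×0.0250)² = 0.000625
Total = 0.00662. Share from V = 0.000625/0.00662 = 0.0943.

9.43%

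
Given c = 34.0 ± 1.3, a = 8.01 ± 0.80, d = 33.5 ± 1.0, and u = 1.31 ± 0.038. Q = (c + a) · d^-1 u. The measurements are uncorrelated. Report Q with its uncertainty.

1.64 ± 0.0908

Let w = c + a = 42.0. δw = √(δc² + δa²) = √(1.69 + 0.640) = 1.53, so δw/w = 0.0363.
Q is then a monomial in w, d, u:
δQ/Q = √((δw/w)² + (-1·δd/d)² + (1·δu/u)²) = √(0.00132 + 0.000891 + 0.000841) = 0.0553
Q = 1.64, so δQ = 0.0553 × 1.64 = 0.0908.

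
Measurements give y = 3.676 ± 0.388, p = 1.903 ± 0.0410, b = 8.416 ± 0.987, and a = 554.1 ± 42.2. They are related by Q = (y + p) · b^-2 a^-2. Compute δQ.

Let u = y + p = 5.579. δu = √(δy² + δp²) = √(0.151 + 0.00168) = 0.390, so δu/u = 0.0699.
Q is then a monomial in u, b, a:
δQ/Q = √((δu/u)² + (-2·δb/b)² + (-2·δa/a)²) = √(0.00489 + 0.0550 + 0.0232) = 0.288
Q = 2.565e-07, so δQ = 0.288 × 2.565e-07 = 7.4e-08.

7.4e-08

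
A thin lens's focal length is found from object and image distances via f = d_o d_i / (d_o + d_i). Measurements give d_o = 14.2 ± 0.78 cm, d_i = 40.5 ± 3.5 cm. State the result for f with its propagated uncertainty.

∂f/∂d_o = (d_i/(d_o+d_i))² = 0.548;  ∂f/∂d_i = (d_o/(d_o+d_i))² = 0.0674
δf = √((∂f/∂d_o · δd_o)² + (∂f/∂d_i · δd_i)²) = √(0.183 + 0.0556) = 0.488 cm
f = 10.5 cm.

10.5 ± 0.488 cm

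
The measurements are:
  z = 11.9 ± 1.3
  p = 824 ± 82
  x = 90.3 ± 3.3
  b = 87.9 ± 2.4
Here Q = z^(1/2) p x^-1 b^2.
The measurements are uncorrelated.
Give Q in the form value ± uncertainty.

(2.43 ± 0.319) × 10^5

Each factor contributes (exponent × relative error)² to (δQ/Q)²:
  (½·δz/z)² = (0.5×0.109)² = 0.00298;  (1·δp/p)² = (1×0.0995)² = 0.00990;  (-1·δx/x)² = (-1×0.0365)² = 0.00134;  (2·δb/b)² = (2×0.0273)² = 0.00298
δQ/Q = √(0.0172) = 0.131
Q = 2.43e+05, so δQ = 0.131 × 2.43e+05 = 31900.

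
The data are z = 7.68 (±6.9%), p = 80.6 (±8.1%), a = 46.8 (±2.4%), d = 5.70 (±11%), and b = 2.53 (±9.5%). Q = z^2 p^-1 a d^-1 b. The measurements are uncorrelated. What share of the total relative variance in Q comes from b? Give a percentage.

19.1%

(δQ/Q)² = (2·δz/z)² + (-1·δp/p)² + (1·δa/a)² + (-1·δd/d)² + (1·δb/b)²
  z term: (2×0.0690)² = 0.0190
  p term: (-1×0.0810)² = 0.00656
  a term: (1×0.0240)² = 0.000576
  d term: (-1×0.110)² = 0.0121
  b term: (1×0.0950)² = 0.00903
Total = 0.0473. Share from b = 0.00903/0.0473 = 0.191.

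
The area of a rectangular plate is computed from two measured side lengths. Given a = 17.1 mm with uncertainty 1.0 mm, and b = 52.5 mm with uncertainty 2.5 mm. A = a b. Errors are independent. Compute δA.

67.7 mm^2

For a monomial A ∝ a, b, fractional errors add in quadrature:
  (1·δa/a)² = (1×0.0585)² = 0.00342;  (1·δb/b)² = (1×0.0476)² = 0.00227
δA/A = √(0.00569) = 0.0754
A = 898 mm^2, so δA = 0.0754 × 898 = 67.7 mm^2.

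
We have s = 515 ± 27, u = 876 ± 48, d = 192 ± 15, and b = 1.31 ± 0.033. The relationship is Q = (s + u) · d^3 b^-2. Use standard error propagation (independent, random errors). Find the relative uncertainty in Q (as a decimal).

Let w = s + u = 1390. δw = √(δs² + δu²) = √(729 + 2300) = 55.1, so δw/w = 0.0396.
Q is then a monomial in w, d, b:
δQ/Q = √((δw/w)² + (3·δd/d)² + (-2·δb/b)²) = √(0.00157 + 0.0549 + 0.00254) = 0.243

0.243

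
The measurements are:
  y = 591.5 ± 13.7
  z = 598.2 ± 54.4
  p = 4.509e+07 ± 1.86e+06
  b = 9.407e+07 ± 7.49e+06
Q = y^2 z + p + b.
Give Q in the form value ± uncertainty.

(3.485 ± 0.227) × 10^8

Let w = y^2·z = 2.093e+08. δw/w = √((2·δy/y)² + (1·δz/z)²) = √(0.00215 + 0.00827) = 0.102, so δw = 2.14e+07.
Q = w + p + b: δQ = √(δw² + δp² + δb²) = √(4.56e+14 + 3.46e+12 + 5.61e+13) = 2.27e+07
Q = 3.485e+08.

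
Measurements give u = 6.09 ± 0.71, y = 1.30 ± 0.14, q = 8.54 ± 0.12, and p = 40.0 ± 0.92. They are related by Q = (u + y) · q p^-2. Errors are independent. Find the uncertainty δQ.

0.00430

Let w = u + y = 7.39. δw = √(δu² + δy²) = √(0.504 + 0.0196) = 0.724, so δw/w = 0.0979.
Q is then a monomial in w, q, p:
δQ/Q = √((δw/w)² + (1·δq/q)² + (-2·δp/p)²) = √(0.00959 + 0.000197 + 0.00212) = 0.109
Q = 0.0394, so δQ = 0.109 × 0.0394 = 0.00430.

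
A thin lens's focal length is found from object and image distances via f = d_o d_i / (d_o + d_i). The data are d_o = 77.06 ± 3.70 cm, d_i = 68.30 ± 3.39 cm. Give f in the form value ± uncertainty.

∂f/∂d_o = (d_i/(d_o+d_i))² = 0.221;  ∂f/∂d_i = (d_o/(d_o+d_i))² = 0.281
δf = √((∂f/∂d_o · δd_o)² + (∂f/∂d_i · δd_i)²) = √(0.667 + 0.908) = 1.25 cm
f = 36.21 cm.

36.21 ± 1.25 cm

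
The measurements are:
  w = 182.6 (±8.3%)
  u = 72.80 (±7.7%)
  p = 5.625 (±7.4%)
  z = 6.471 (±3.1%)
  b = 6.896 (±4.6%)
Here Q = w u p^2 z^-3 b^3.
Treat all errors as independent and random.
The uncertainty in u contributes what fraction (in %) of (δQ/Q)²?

(δQ/Q)² = (1·δw/w)² + (1·δu/u)² + (2·δp/p)² + (-3·δz/z)² + (3·δb/b)²
  w term: (1×0.0830)² = 0.00689
  u term: (1×0.0770)² = 0.00593
  p term: (2×0.0740)² = 0.0219
  z term: (-3×0.0310)² = 0.00865
  b term: (3×0.0460)² = 0.0190
Total = 0.0624. Share from u = 0.00593/0.0624 = 0.0950.

9.50%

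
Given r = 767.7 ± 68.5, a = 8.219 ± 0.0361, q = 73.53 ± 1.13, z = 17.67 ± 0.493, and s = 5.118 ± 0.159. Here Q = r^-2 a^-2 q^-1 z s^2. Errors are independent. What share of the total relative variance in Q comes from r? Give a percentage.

86.5%

(δQ/Q)² = (-2·δr/r)² + (-2·δa/a)² + (-1·δq/q)² + (1·δz/z)² + (2·δs/s)²
  r term: (-2×0.0892)² = 0.0318
  a term: (-2×0.00439)² = 7.72e-05
  q term: (-1×0.0154)² = 0.000236
  z term: (1×0.0279)² = 0.000778
  s term: (2×0.0311)² = 0.00386
Total = 0.0368. Share from r = 0.0318/0.0368 = 0.865.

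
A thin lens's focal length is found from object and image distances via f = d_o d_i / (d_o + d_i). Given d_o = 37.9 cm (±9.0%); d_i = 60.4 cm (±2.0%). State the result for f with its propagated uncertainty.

∂f/∂d_o = (d_i/(d_o+d_i))² = 0.378;  ∂f/∂d_i = (d_o/(d_o+d_i))² = 0.149
δf = √((∂f/∂d_o · δd_o)² + (∂f/∂d_i · δd_i)²) = √(1.66 + 0.0322) = 1.30 cm
f = 23.3 cm.

23.3 ± 1.30 cm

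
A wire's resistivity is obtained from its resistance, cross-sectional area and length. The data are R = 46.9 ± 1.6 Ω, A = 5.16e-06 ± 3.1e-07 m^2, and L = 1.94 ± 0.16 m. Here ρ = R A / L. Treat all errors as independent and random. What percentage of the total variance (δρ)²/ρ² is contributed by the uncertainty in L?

58.8%

(δρ/ρ)² = (1·δR/R)² + (1·δA/A)² + (-1·δL/L)²
  R term: (1×0.0341)² = 0.00116
  A term: (1×0.0601)² = 0.00361
  L term: (-1×0.0825)² = 0.00680
Total = 0.0116. Share from L = 0.00680/0.0116 = 0.588.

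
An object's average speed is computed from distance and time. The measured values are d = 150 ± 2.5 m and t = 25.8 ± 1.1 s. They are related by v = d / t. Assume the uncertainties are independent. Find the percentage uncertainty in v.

v is a product of powers, so relative uncertainties combine in quadrature:
  (1·δd/d)² = (1×0.0167)² = 0.000278;  (-1·δt/t)² = (-1×0.0426)² = 0.00182
δv/v = √(0.00210) = 0.0458

4.58%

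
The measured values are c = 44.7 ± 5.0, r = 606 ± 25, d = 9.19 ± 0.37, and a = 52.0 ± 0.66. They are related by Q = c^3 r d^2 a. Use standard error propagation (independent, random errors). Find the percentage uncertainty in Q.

Since Q is a product/quotient, work with relative uncertainties:
  (3·δc/c)² = (3×0.112)² = 0.113;  (1·δr/r)² = (1×0.0413)² = 0.00170;  (2·δd/d)² = (2×0.0403)² = 0.00648;  (1·δa/a)² = (1×0.0127)² = 0.000161
δQ/Q = √(0.121) = 0.348

34.8%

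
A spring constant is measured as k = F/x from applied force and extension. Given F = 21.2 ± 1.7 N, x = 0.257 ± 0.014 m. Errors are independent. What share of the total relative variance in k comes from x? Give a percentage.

(δk/k)² = (1·δF/F)² + (-1·δx/x)²
  F term: (1×0.0802)² = 0.00643
  x term: (-1×0.0545)² = 0.00297
Total = 0.00940. Share from x = 0.00297/0.00940 = 0.316.

31.6%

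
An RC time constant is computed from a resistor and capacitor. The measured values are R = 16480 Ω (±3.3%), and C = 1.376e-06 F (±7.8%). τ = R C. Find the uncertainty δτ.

0.00192 s

Each factor contributes (exponent × relative error)² to (δτ/τ)²:
  (1·δR/R)² = (1×0.0330)² = 0.00109;  (1·δC/C)² = (1×0.0780)² = 0.00608
δτ/τ = √(0.00717) = 0.0847
τ = 0.02268 s, so δτ = 0.0847 × 0.02268 = 0.00192 s.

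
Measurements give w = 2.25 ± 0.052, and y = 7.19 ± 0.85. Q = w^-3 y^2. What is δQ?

For a monomial Q ∝ w^-3, y^2, fractional errors add in quadrature:
  (-3·δw/w)² = (-3×0.0231)² = 0.00481;  (2·δy/y)² = (2×0.118)² = 0.0559
δQ/Q = √(0.0607) = 0.246
Q = 4.54, so δQ = 0.246 × 4.54 = 1.12.

1.12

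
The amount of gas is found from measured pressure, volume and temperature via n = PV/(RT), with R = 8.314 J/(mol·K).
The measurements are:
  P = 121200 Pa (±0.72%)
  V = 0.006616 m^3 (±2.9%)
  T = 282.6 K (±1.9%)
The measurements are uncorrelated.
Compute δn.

Each factor contributes (exponent × relative error)² to (δn/n)²:
  (1·δP/P)² = (1×0.00720)² = 5.18e-05;  (1·δV/V)² = (1×0.0290)² = 0.000841;  (-1·δT/T)² = (-1×0.0190)² = 0.000361
δn/n = √(0.00125) = 0.0354
n = 0.3413 mol, so δn = 0.0354 × 0.3413 = 0.0121 mol.

0.0121 mol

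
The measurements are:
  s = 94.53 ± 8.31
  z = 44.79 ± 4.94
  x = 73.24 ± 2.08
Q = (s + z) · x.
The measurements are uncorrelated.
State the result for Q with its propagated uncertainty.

10200 ± 765

Let u = s + z = 139.3. δu = √(δs² + δz²) = √(69.1 + 24.4) = 9.67, so δu/u = 0.0694.
Q is then a monomial in u, x:
δQ/Q = √((δu/u)² + (1·δx/x)²) = √(0.00482 + 0.000807) = 0.0750
Q = 10200, so δQ = 0.0750 × 10200 = 765.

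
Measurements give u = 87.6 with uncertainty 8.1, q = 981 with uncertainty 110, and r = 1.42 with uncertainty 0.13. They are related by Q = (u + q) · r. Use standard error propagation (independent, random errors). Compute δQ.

Let w = u + q = 1070. δw = √(δu² + δq²) = √(65.6 + 12100) = 110, so δw/w = 0.103.
Q is then a monomial in w, r:
δQ/Q = √((δw/w)² + (1·δr/r)²) = √(0.0107 + 0.00838) = 0.138
Q = 1520, so δQ = 0.138 × 1520 = 209.

209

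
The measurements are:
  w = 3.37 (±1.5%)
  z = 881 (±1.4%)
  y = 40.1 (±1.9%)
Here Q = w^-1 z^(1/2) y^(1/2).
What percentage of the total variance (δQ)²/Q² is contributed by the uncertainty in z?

13.5%

(δQ/Q)² = (-1·δw/w)² + (½·δz/z)² + (½·δy/y)²
  w term: (-1×0.0150)² = 0.000225
  z term: (0.5×0.0140)² = 4.9e-05
  y term: (0.5×0.0190)² = 9.02e-05
Total = 0.000364. Share from z = 4.9e-05/0.000364 = 0.135.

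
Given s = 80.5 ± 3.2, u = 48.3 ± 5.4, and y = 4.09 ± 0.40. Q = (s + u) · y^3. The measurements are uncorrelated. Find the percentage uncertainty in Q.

Let w = s + u = 129. δw = √(δs² + δu²) = √(10.2 + 29.2) = 6.28, so δw/w = 0.0487.
Q is then a monomial in w, y:
δQ/Q = √((δw/w)² + (3·δy/y)²) = √(0.00238 + 0.0861) = 0.297

29.7%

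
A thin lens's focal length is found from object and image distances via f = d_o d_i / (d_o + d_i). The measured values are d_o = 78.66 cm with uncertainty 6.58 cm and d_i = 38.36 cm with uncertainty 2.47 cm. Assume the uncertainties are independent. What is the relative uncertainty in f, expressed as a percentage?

5.12%

∂f/∂d_o = (d_i/(d_o+d_i))² = 0.107;  ∂f/∂d_i = (d_o/(d_o+d_i))² = 0.452
δf = √((∂f/∂d_o · δd_o)² + (∂f/∂d_i · δd_i)²) = √(0.500 + 1.25) = 1.32 cm
f = 25.79 cm, so δf/f = 1.32/25.79 = 0.0512.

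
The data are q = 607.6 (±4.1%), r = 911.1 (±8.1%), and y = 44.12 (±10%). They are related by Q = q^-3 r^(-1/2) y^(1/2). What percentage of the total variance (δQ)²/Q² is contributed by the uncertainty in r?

8.51%

(δQ/Q)² = (-3·δq/q)² + (−½·δr/r)² + (½·δy/y)²
  q term: (-3×0.0410)² = 0.0151
  r term: (-0.5×0.0810)² = 0.00164
  y term: (0.5×0.100)² = 0.00250
Total = 0.0193. Share from r = 0.00164/0.0193 = 0.0851.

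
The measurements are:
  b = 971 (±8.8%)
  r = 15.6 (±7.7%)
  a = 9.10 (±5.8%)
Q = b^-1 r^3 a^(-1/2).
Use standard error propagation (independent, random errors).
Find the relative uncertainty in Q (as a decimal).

0.249

Since Q is a product/quotient, work with relative uncertainties:
  (-1·δb/b)² = (-1×0.0880)² = 0.00774;  (3·δr/r)² = (3×0.0770)² = 0.0534;  (−½·δa/a)² = (-0.5×0.0580)² = 0.000841
δQ/Q = √(0.0619) = 0.249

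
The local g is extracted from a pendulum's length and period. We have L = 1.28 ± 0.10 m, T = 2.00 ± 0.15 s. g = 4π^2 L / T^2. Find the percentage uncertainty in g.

16.9%

g is a product of powers, so relative uncertainties combine in quadrature:
  (1·δL/L)² = (1×0.0781)² = 0.00610;  (-2·δT/T)² = (-2×0.0750)² = 0.0225
δg/g = √(0.0286) = 0.169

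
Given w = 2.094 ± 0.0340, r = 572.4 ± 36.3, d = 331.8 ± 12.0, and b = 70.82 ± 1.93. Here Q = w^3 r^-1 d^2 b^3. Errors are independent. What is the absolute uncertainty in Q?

8.49e+07

Each factor contributes (exponent × relative error)² to (δQ/Q)²:
  (3·δw/w)² = (3×0.0162)² = 0.00237;  (-1·δr/r)² = (-1×0.0634)² = 0.00402;  (2·δd/d)² = (2×0.0362)² = 0.00523;  (3·δb/b)² = (3×0.0273)² = 0.00668
δQ/Q = √(0.0183) = 0.135
Q = 6.273e+08, so δQ = 0.135 × 6.273e+08 = 8.49e+07.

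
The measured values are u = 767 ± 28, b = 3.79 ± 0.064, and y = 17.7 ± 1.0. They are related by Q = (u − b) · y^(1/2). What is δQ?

149

Let w = u − b = 763. δw = √(δu² + δb²) = √(784 + 0.00410) = 28.0, so δw/w = 0.0367.
Q is then a monomial in w, y:
δQ/Q = √((δw/w)² + (½·δy/y)²) = √(0.00135 + 0.000798) = 0.0463
Q = 3210, so δQ = 0.0463 × 3210 = 149.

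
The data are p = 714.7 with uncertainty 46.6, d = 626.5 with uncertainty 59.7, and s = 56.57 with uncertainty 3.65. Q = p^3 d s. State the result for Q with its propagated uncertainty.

(1.294 ± 0.294) × 10^13

Products/powers → add relative errors in quadrature, weighted by exponent:
  (3·δp/p)² = (3×0.0652)² = 0.0383;  (1·δd/d)² = (1×0.0953)² = 0.00908;  (1·δs/s)² = (1×0.0645)² = 0.00416
δQ/Q = √(0.0515) = 0.227
Q = 1.294e+13, so δQ = 0.227 × 1.294e+13 = 2.94e+12.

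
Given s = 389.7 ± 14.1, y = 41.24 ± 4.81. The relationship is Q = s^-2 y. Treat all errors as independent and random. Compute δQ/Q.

For a monomial Q ∝ s^-2, y, fractional errors add in quadrature:
  (-2·δs/s)² = (-2×0.0362)² = 0.00524;  (1·δy/y)² = (1×0.117)² = 0.0136
δQ/Q = √(0.0188) = 0.137

0.137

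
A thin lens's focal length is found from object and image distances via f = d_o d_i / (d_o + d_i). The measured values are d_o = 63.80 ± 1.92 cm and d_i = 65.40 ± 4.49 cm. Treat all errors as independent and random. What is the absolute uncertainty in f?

1.20 cm

∂f/∂d_o = (d_i/(d_o+d_i))² = 0.256;  ∂f/∂d_i = (d_o/(d_o+d_i))² = 0.244
δf = √((∂f/∂d_o · δd_o)² + (∂f/∂d_i · δd_i)²) = √(0.242 + 1.20) = 1.20 cm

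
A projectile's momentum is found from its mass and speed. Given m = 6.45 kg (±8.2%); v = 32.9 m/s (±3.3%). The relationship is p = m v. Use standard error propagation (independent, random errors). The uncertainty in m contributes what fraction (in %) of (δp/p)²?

(δp/p)² = (1·δm/m)² + (1·δv/v)²
  m term: (1×0.0820)² = 0.00672
  v term: (1×0.0330)² = 0.00109
Total = 0.00781. Share from m = 0.00672/0.00781 = 0.861.

86.1%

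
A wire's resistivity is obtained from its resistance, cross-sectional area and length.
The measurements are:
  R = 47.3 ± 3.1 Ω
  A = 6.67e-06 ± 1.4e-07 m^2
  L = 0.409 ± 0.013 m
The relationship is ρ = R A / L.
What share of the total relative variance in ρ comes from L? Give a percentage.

(δρ/ρ)² = (1·δR/R)² + (1·δA/A)² + (-1·δL/L)²
  R term: (1×0.0655)² = 0.00430
  A term: (1×0.0210)² = 0.000441
  L term: (-1×0.0318)² = 0.00101
Total = 0.00575. Share from L = 0.00101/0.00575 = 0.176.

17.6%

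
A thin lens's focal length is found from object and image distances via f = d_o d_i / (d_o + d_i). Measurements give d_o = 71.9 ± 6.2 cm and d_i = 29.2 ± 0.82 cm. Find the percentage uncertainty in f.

∂f/∂d_o = (d_i/(d_o+d_i))² = 0.0834;  ∂f/∂d_i = (d_o/(d_o+d_i))² = 0.506
δf = √((∂f/∂d_o · δd_o)² + (∂f/∂d_i · δd_i)²) = √(0.267 + 0.172) = 0.663 cm
f = 20.8 cm, so δf/f = 0.663/20.8 = 0.0319.

3.19%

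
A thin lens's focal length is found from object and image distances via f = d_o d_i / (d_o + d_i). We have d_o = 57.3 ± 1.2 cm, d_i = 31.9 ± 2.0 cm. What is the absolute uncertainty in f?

∂f/∂d_o = (d_i/(d_o+d_i))² = 0.128;  ∂f/∂d_i = (d_o/(d_o+d_i))² = 0.413
δf = √((∂f/∂d_o · δd_o)² + (∂f/∂d_i · δd_i)²) = √(0.0236 + 0.681) = 0.839 cm

0.839 cm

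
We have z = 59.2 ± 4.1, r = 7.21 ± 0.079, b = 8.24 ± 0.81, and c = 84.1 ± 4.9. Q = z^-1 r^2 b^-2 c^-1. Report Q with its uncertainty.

Each factor contributes (exponent × relative error)² to (δQ/Q)²:
  (-1·δz/z)² = (-1×0.0693)² = 0.00480;  (2·δr/r)² = (2×0.0110)² = 0.000480;  (-2·δb/b)² = (-2×0.0983)² = 0.0387;  (-1·δc/c)² = (-1×0.0583)² = 0.00339
δQ/Q = √(0.0473) = 0.218
Q = 0.000154, so δQ = 0.218 × 0.000154 = 3.35e-05.

(1.54 ± 0.335) × 10^-4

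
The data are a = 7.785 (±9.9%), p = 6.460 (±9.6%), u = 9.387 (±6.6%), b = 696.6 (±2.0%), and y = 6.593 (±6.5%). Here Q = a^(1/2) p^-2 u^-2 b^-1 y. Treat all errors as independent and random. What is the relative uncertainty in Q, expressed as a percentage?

24.8%

For a monomial Q ∝ a^(1/2), p^-2, u^-2, b^-1, y, fractional errors add in quadrature:
  (½·δa/a)² = (0.5×0.0990)² = 0.00245;  (-2·δp/p)² = (-2×0.0960)² = 0.0369;  (-2·δu/u)² = (-2×0.0660)² = 0.0174;  (-1·δb/b)² = (-1×0.0200)² = 0.000400;  (1·δy/y)² = (1×0.0650)² = 0.00423
δQ/Q = √(0.0614) = 0.248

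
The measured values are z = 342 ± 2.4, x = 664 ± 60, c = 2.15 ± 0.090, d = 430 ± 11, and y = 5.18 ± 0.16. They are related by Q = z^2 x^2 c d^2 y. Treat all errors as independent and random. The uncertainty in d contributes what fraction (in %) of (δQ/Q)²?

6.86%

(δQ/Q)² = (2·δz/z)² + (2·δx/x)² + (1·δc/c)² + (2·δd/d)² + (1·δy/y)²
  z term: (2×0.00702)² = 0.000197
  x term: (2×0.0904)² = 0.0327
  c term: (1×0.0419)² = 0.00175
  d term: (2×0.0256)² = 0.00262
  y term: (1×0.0309)² = 0.000954
Total = 0.0382. Share from d = 0.00262/0.0382 = 0.0686.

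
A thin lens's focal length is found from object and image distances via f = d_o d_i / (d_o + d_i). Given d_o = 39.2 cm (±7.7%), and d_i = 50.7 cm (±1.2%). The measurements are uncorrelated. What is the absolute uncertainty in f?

∂f/∂d_o = (d_i/(d_o+d_i))² = 0.318;  ∂f/∂d_i = (d_o/(d_o+d_i))² = 0.190
δf = √((∂f/∂d_o · δd_o)² + (∂f/∂d_i · δd_i)²) = √(0.922 + 0.0134) = 0.967 cm

0.967 cm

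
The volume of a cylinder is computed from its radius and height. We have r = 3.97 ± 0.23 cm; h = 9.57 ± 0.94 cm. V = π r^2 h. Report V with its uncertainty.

Products/powers → add relative errors in quadrature, weighted by exponent:
  (2·δr/r)² = (2×0.0579)² = 0.0134;  (1·δh/h)² = (1×0.0982)² = 0.00965
δV/V = √(0.0231) = 0.152
V = 474 cm^3, so δV = 0.152 × 474 = 72.0 cm^3.

474 ± 72.0 cm^3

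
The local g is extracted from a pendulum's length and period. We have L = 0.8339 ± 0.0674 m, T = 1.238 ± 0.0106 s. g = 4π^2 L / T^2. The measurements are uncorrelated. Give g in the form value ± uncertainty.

Since g is a product/quotient, work with relative uncertainties:
  (1·δL/L)² = (1×0.0808)² = 0.00653;  (-2·δT/T)² = (-2×0.00856)² = 0.000293
δg/g = √(0.00683) = 0.0826
g = 21.48 m/s^2, so δg = 0.0826 × 21.48 = 1.77 m/s^2.

21.48 ± 1.77 m/s^2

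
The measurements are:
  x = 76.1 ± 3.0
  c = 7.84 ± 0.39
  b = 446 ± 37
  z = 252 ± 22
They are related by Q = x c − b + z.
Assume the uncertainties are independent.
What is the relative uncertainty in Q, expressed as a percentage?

Let p = x·c = 597. δp/p = √((1·δx/x)² + (1·δc/c)²) = √(0.00155 + 0.00247) = 0.0635, so δp = 37.9.
Q = p − b + z: δQ = √(δp² + δb² + δz²) = √(1430 + 1370 + 484) = 57.3
Q = 403, so δQ/Q = 57.3/403 = 0.142.

14.2%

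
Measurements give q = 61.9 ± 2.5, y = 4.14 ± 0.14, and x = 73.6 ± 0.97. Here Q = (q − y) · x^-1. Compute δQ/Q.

0.0453

Let u = q − y = 57.8. δu = √(δq² + δy²) = √(6.25 + 0.0196) = 2.50, so δu/u = 0.0434.
Q is then a monomial in u, x:
δQ/Q = √((δu/u)² + (-1·δx/x)²) = √(0.00188 + 0.000174) = 0.0453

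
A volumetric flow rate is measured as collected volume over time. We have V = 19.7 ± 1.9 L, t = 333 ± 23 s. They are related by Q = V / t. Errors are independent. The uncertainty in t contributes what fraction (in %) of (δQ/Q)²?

33.9%

(δQ/Q)² = (1·δV/V)² + (-1·δt/t)²
  V term: (1×0.0964)² = 0.00930
  t term: (-1×0.0691)² = 0.00477
Total = 0.0141. Share from t = 0.00477/0.0141 = 0.339.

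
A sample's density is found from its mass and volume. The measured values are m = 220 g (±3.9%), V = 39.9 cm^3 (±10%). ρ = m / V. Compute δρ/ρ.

Each factor contributes (exponent × relative error)² to (δρ/ρ)²:
  (1·δm/m)² = (1×0.0390)² = 0.00152;  (-1·δV/V)² = (-1×0.100)² = 0.0100
δρ/ρ = √(0.0115) = 0.107

0.107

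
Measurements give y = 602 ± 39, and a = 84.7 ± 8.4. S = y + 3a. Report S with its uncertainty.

S is a linear combination, so absolute uncertainties add in quadrature:
  (δy)² = 1520;  (3·δa)² = 635
δS = √(2160) = 46.4
S = 856.

856 ± 46.4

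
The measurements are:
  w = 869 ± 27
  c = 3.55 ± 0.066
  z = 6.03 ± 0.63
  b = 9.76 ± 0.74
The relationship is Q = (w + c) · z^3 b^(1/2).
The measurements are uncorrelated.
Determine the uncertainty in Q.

Let u = w + c = 873. δu = √(δw² + δc²) = √(729 + 0.00436) = 27.0, so δu/u = 0.0309.
Q is then a monomial in u, z, b:
δQ/Q = √((δu/u)² + (3·δz/z)² + (½·δb/b)²) = √(0.000958 + 0.0982 + 0.00144) = 0.317
Q = 5.98e+05, so δQ = 0.317 × 5.98e+05 = 1.9e+05.

1.9e+05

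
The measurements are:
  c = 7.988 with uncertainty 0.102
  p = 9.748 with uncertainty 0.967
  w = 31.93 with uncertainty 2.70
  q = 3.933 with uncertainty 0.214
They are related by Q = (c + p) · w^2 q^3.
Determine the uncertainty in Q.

Let u = c + p = 17.74. δu = √(δc² + δp²) = √(0.0104 + 0.935) = 0.972, so δu/u = 0.0548.
Q is then a monomial in u, w, q:
δQ/Q = √((δu/u)² + (2·δw/w)² + (3·δq/q)²) = √(0.00301 + 0.0286 + 0.0266) = 0.241
Q = 1.1e+06, so δQ = 0.241 × 1.1e+06 = 2.66e+05.

2.66e+05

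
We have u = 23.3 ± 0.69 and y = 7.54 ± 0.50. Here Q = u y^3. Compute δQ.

Since Q is a product/quotient, work with relative uncertainties:
  (1·δu/u)² = (1×0.0296)² = 0.000877;  (3·δy/y)² = (3×0.0663)² = 0.0396
δQ/Q = √(0.0405) = 0.201
Q = 9990, so δQ = 0.201 × 9990 = 2010.

2010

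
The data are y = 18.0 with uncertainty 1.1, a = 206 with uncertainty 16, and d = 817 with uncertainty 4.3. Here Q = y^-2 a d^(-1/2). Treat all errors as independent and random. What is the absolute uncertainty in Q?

0.00322

Products/powers → add relative errors in quadrature, weighted by exponent:
  (-2·δy/y)² = (-2×0.0611)² = 0.0149;  (1·δa/a)² = (1×0.0777)² = 0.00603;  (−½·δd/d)² = (-0.5×0.00526)² = 6.93e-06
δQ/Q = √(0.0210) = 0.145
Q = 0.0222, so δQ = 0.145 × 0.0222 = 0.00322.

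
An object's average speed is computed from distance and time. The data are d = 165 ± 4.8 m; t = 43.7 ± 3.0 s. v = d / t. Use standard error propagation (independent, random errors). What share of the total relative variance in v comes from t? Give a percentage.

(δv/v)² = (1·δd/d)² + (-1·δt/t)²
  d term: (1×0.0291)² = 0.000846
  t term: (-1×0.0686)² = 0.00471
Total = 0.00556. Share from t = 0.00471/0.00556 = 0.848.

84.8%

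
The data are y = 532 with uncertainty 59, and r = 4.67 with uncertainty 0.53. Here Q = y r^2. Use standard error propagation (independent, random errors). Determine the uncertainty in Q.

Since Q is a product/quotient, work with relative uncertainties:
  (1·δy/y)² = (1×0.111)² = 0.0123;  (2·δr/r)² = (2×0.113)² = 0.0515
δQ/Q = √(0.0638) = 0.253
Q = 11600, so δQ = 0.253 × 11600 = 2930.

2930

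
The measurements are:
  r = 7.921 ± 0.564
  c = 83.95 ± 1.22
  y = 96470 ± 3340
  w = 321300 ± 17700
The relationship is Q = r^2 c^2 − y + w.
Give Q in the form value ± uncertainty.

667000 ± 66700

Let p = r^2·c^2 = 442200. δp/p = √((2·δr/r)² + (2·δc/c)²) = √(0.0203 + 0.000845) = 0.145, so δp = 64300.
Q = p − y + w: δQ = √(δp² + δy² + δw²) = √(4.13e+09 + 1.12e+07 + 3.13e+08) = 66700
Q = 667000.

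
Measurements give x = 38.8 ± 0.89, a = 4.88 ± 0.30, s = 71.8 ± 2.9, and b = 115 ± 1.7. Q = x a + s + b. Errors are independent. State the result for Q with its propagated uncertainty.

Let p = x·a = 189. δp/p = √((1·δx/x)² + (1·δa/a)²) = √(0.000526 + 0.00378) = 0.0656, so δp = 12.4.
Q = p + s + b: δQ = √(δp² + δs² + δb²) = √(154 + 8.41 + 2.89) = 12.9
Q = 376.

376 ± 12.9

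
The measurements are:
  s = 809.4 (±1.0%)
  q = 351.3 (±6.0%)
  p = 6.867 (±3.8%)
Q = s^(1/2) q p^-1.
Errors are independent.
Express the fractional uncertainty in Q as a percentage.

Products/powers → add relative errors in quadrature, weighted by exponent:
  (½·δs/s)² = (0.5×0.0100)² = 2.5e-05;  (1·δq/q)² = (1×0.0600)² = 0.00360;  (-1·δp/p)² = (-1×0.0380)² = 0.00144
δQ/Q = √(0.00507) = 0.0712

7.12%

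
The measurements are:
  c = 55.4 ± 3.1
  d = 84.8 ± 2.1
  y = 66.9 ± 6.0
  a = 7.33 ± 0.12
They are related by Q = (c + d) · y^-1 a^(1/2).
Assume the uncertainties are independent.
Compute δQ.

Let u = c + d = 140. δu = √(δc² + δd²) = √(9.61 + 4.41) = 3.74, so δu/u = 0.0267.
Q is then a monomial in u, y, a:
δQ/Q = √((δu/u)² + (-1·δy/y)² + (½·δa/a)²) = √(0.000713 + 0.00804 + 6.7e-05) = 0.0939
Q = 5.67, so δQ = 0.0939 × 5.67 = 0.533.

0.533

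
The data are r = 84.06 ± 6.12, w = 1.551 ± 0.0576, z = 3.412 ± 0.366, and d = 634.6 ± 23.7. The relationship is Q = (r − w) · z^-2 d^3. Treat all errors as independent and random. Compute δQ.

Let u = r − w = 82.51. δu = √(δr² + δw²) = √(37.5 + 0.00332) = 6.12, so δu/u = 0.0742.
Q is then a monomial in u, z, d:
δQ/Q = √((δu/u)² + (-2·δz/z)² + (3·δd/d)²) = √(0.00550 + 0.0460 + 0.0126) = 0.253
Q = 1.811e+09, so δQ = 0.253 × 1.811e+09 = 4.59e+08.

4.59e+08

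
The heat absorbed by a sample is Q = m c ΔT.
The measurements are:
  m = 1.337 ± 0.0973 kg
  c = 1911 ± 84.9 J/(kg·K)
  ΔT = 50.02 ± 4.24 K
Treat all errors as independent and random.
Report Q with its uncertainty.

127800 ± 15400 J

Since Q is a product/quotient, work with relative uncertainties:
  (1·δm/m)² = (1×0.0728)² = 0.00530;  (1·δc/c)² = (1×0.0444)² = 0.00197;  (1·δΔT/ΔT)² = (1×0.0848)² = 0.00719
δQ/Q = √(0.0145) = 0.120
Q = 127800 J, so δQ = 0.120 × 127800 = 15400 J.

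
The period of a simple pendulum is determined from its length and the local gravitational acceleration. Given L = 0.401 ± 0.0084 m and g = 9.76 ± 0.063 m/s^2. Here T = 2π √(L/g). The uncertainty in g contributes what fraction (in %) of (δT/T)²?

8.67%

(δT/T)² = (½·δL/L)² + (−½·δg/g)²
  L term: (0.5×0.0209)² = 0.000110
  g term: (-0.5×0.00645)² = 1.04e-05
Total = 0.000120. Share from g = 1.04e-05/0.000120 = 0.0867.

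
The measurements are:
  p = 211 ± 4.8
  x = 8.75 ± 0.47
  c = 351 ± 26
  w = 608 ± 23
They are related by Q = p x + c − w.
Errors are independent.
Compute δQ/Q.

Let h = p·x = 1850. δh/h = √((1·δp/p)² + (1·δx/x)²) = √(0.000518 + 0.00289) = 0.0583, so δh = 108.
Q = h + c − w: δQ = √(δh² + δc² + δw²) = √(11600 + 676 + 529) = 113
Q = 1590, so δQ/Q = 113/1590 = 0.0712.

0.0712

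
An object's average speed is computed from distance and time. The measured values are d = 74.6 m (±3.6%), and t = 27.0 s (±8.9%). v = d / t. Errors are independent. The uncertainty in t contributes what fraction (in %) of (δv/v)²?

(δv/v)² = (1·δd/d)² + (-1·δt/t)²
  d term: (1×0.0360)² = 0.00130
  t term: (-1×0.0890)² = 0.00792
Total = 0.00922. Share from t = 0.00792/0.00922 = 0.859.

85.9%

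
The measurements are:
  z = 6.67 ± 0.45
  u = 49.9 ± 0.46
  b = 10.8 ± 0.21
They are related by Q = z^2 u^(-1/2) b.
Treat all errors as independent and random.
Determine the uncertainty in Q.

9.28

For a monomial Q ∝ z^2, u^(-1/2), b, fractional errors add in quadrature:
  (2·δz/z)² = (2×0.0675)² = 0.0182;  (−½·δu/u)² = (-0.5×0.00922)² = 2.12e-05;  (1·δb/b)² = (1×0.0194)² = 0.000378
δQ/Q = √(0.0186) = 0.136
Q = 68.0, so δQ = 0.136 × 68.0 = 9.28.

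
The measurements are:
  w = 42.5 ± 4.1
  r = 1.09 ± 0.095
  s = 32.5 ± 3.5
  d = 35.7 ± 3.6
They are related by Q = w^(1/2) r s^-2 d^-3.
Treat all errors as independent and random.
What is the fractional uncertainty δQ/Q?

0.384

Products/powers → add relative errors in quadrature, weighted by exponent:
  (½·δw/w)² = (0.5×0.0965)² = 0.00233;  (1·δr/r)² = (1×0.0872)² = 0.00760;  (-2·δs/s)² = (-2×0.108)² = 0.0464;  (-3·δd/d)² = (-3×0.101)² = 0.0915
δQ/Q = √(0.148) = 0.384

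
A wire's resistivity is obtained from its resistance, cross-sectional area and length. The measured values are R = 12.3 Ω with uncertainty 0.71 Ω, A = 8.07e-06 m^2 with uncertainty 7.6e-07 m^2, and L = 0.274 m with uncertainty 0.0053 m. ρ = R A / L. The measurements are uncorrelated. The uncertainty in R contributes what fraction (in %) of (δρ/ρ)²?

26.5%

(δρ/ρ)² = (1·δR/R)² + (1·δA/A)² + (-1·δL/L)²
  R term: (1×0.0577)² = 0.00333
  A term: (1×0.0942)² = 0.00887
  L term: (-1×0.0193)² = 0.000374
Total = 0.0126. Share from R = 0.00333/0.0126 = 0.265.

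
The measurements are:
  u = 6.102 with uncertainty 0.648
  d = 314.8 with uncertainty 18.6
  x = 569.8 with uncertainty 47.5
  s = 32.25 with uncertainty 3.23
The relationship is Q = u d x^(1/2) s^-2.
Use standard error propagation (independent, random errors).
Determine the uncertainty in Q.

10.5

Relative error in a monomial: (δQ/Q)² = Σ (nᵢ · δxᵢ/xᵢ)².
  (1·δu/u)² = (1×0.106)² = 0.0113;  (1·δd/d)² = (1×0.0591)² = 0.00349;  (½·δx/x)² = (0.5×0.0834)² = 0.00174;  (-2·δs/s)² = (-2×0.100)² = 0.0401
δQ/Q = √(0.0566) = 0.238
Q = 44.09, so δQ = 0.238 × 44.09 = 10.5.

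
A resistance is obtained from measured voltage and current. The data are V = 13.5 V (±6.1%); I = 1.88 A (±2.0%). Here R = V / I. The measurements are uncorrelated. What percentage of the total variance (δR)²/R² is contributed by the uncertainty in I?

(δR/R)² = (1·δV/V)² + (-1·δI/I)²
  V term: (1×0.0610)² = 0.00372
  I term: (-1×0.0200)² = 0.000400
Total = 0.00412. Share from I = 0.000400/0.00412 = 0.0971.

9.71%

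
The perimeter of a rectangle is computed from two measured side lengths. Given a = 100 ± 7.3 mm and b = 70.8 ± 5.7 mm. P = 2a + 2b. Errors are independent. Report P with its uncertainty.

P is a linear combination, so absolute uncertainties add in quadrature:
  (2·δa)² = 213;  (2·δb)² = 130
δP = √(343) = 18.5 mm
P = 342 mm.

342 ± 18.5 mm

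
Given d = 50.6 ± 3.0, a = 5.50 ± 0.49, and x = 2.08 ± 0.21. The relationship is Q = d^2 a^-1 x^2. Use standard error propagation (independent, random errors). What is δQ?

Products/powers → add relative errors in quadrature, weighted by exponent:
  (2·δd/d)² = (2×0.0593)² = 0.0141;  (-1·δa/a)² = (-1×0.0891)² = 0.00794;  (2·δx/x)² = (2×0.101)² = 0.0408
δQ/Q = √(0.0628) = 0.251
Q = 2010, so δQ = 0.251 × 2010 = 505.

505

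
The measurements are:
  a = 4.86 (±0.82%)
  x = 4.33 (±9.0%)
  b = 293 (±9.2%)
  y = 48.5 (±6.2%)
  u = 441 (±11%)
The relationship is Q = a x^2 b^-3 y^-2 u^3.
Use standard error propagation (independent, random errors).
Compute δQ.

Products/powers → add relative errors in quadrature, weighted by exponent:
  (1·δa/a)² = (1×0.00820)² = 6.72e-05;  (2·δx/x)² = (2×0.0900)² = 0.0324;  (-3·δb/b)² = (-3×0.0920)² = 0.0762;  (-2·δy/y)² = (-2×0.0620)² = 0.0154;  (3·δu/u)² = (3×0.110)² = 0.109
δQ/Q = √(0.233) = 0.483
Q = 0.132, so δQ = 0.483 × 0.132 = 0.0637.

0.0637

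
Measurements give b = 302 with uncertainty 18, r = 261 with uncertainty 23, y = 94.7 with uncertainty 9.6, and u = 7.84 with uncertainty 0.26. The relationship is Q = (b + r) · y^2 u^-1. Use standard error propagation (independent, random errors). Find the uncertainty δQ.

Let w = b + r = 563. δw = √(δb² + δr²) = √(324 + 529) = 29.2, so δw/w = 0.0519.
Q is then a monomial in w, y, u:
δQ/Q = √((δw/w)² + (2·δy/y)² + (-1·δu/u)²) = √(0.00269 + 0.0411 + 0.00110) = 0.212
Q = 6.44e+05, so δQ = 0.212 × 6.44e+05 = 1.36e+05.

1.36e+05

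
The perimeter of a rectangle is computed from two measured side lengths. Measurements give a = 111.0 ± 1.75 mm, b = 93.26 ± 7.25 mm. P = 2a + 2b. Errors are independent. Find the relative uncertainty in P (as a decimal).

Absolute uncertainties add in quadrature for a linear combination:
  (2·δa)² = 12.2;  (2·δb)² = 210
δP = √(222) = 14.9 mm
P = 408.5 mm, so δP/P = 14.9/408.5 = 0.0365.

0.0365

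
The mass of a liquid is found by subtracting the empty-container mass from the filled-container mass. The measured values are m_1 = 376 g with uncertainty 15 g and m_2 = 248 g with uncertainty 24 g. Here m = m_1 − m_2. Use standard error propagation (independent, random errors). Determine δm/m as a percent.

22.1%

m is a linear combination, so absolute uncertainties add in quadrature:
  (δm_1)² = 225;  (δm_2)² = 576
δm = √(801) = 28.3 g
m = 128 g, so δm/m = 28.3/128 = 0.221.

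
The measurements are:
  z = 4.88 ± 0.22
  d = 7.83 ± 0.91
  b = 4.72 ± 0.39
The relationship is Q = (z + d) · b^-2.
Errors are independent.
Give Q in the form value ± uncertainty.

Let u = z + d = 12.7. δu = √(δz² + δd²) = √(0.0484 + 0.828) = 0.936, so δu/u = 0.0737.
Q is then a monomial in u, b:
δQ/Q = √((δu/u)² + (-2·δb/b)²) = √(0.00543 + 0.0273) = 0.181
Q = 0.571, so δQ = 0.181 × 0.571 = 0.103.

0.571 ± 0.103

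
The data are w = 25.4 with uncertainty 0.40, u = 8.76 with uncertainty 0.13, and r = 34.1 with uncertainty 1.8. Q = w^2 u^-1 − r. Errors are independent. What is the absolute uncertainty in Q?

3.13

Let p = w^2·u^-1 = 73.6. δp/p = √((2·δw/w)² + (-1·δu/u)²) = √(0.000992 + 0.000220) = 0.0348, so δp = 2.56.
Q = p − r: δQ = √(δp² + δr²) = √(6.58 + 3.24) = 3.13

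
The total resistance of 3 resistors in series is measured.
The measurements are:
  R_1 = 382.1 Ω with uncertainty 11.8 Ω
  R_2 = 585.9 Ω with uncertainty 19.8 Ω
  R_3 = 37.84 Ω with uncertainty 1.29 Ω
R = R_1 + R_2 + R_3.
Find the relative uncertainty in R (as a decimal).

0.0230

Each term contributes (cᵢ δxᵢ)² to (δR)²:
  (δR_1)² = 139;  (δR_2)² = 392;  (δR_3)² = 1.66
δR = √(533) = 23.1 Ω
R = 1006 Ω, so δR/R = 23.1/1006 = 0.0230.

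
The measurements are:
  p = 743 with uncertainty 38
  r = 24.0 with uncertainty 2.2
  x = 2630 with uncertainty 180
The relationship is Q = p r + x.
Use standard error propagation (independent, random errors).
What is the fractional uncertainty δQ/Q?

0.0919

Let w = p·r = 17800. δw/w = √((1·δp/p)² + (1·δr/r)²) = √(0.00262 + 0.00840) = 0.105, so δw = 1870.
Q = w + x: δQ = √(δw² + δx²) = √(3.5e+06 + 32400) = 1880
Q = 20500, so δQ/Q = 1880/20500 = 0.0919.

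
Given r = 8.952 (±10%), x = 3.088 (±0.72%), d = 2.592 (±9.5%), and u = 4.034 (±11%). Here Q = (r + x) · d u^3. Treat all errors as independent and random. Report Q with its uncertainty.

2049 ± 720

Let w = r + x = 12.04. δw = √(δr² + δx²) = √(0.801 + 0.000494) = 0.895, so δw/w = 0.0744.
Q is then a monomial in w, d, u:
δQ/Q = √((δw/w)² + (1·δd/d)² + (3·δu/u)²) = √(0.00553 + 0.00903 + 0.109) = 0.351
Q = 2049, so δQ = 0.351 × 2049 = 720.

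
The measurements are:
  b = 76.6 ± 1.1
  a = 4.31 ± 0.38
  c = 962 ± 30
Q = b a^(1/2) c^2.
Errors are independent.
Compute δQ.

1.14e+07

Since Q is a product/quotient, work with relative uncertainties:
  (1·δb/b)² = (1×0.0144)² = 0.000206;  (½·δa/a)² = (0.5×0.0882)² = 0.00194;  (2·δc/c)² = (2×0.0312)² = 0.00389
δQ/Q = √(0.00604) = 0.0777
Q = 1.47e+08, so δQ = 0.0777 × 1.47e+08 = 1.14e+07.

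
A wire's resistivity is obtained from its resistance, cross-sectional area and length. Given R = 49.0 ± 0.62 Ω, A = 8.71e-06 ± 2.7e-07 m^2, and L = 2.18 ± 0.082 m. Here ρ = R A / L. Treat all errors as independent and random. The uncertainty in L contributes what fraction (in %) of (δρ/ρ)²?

55.8%

(δρ/ρ)² = (1·δR/R)² + (1·δA/A)² + (-1·δL/L)²
  R term: (1×0.0127)² = 0.000160
  A term: (1×0.0310)² = 0.000961
  L term: (-1×0.0376)² = 0.00141
Total = 0.00254. Share from L = 0.00141/0.00254 = 0.558.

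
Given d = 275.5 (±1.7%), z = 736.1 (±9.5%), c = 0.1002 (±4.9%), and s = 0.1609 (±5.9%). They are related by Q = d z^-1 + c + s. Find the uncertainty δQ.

0.0377

Let p = d·z^-1 = 0.3743. δp/p = √((1·δd/d)² + (-1·δz/z)²) = √(0.000289 + 0.00903) = 0.0965, so δp = 0.0361.
Q = p + c + s: δQ = √(δp² + δc² + δs²) = √(0.00130 + 2.41e-05 + 9.01e-05) = 0.0377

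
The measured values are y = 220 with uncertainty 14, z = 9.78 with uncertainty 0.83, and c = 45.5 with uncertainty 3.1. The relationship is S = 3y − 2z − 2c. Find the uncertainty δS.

For a sum/difference, combine absolute errors in quadrature:
  (3·δy)² = 1760;  (2·δz)² = 2.76;  (2·δc)² = 38.4
δS = √(1810) = 42.5

42.5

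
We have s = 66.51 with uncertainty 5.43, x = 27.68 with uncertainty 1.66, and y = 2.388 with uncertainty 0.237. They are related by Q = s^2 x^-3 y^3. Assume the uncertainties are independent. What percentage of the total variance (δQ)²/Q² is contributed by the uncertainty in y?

60.0%

(δQ/Q)² = (2·δs/s)² + (-3·δx/x)² + (3·δy/y)²
  s term: (2×0.0816)² = 0.0267
  x term: (-3×0.0600)² = 0.0324
  y term: (3×0.0992)² = 0.0886
Total = 0.148. Share from y = 0.0886/0.148 = 0.600.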